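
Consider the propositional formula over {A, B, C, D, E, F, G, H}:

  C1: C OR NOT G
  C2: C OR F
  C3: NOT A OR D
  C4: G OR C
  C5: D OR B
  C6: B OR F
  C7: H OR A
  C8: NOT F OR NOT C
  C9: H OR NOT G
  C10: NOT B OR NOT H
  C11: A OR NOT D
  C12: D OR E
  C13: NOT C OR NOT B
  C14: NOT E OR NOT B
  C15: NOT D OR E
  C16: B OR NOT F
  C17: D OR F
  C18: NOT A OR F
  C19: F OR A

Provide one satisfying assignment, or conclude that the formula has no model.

Branch on C: set C = true.
The clause (NOT F) is unit, so F = false.
The clause (B) is unit, so B = true.
But (NOT B) is also a unit clause — contradiction.
So C must be the other value — set C = false.
The clause (NOT G) is unit, so G = false.
But (G) is also a unit clause — contradiction.
Either choice for C ends in contradiction.

UNSATISFIABLE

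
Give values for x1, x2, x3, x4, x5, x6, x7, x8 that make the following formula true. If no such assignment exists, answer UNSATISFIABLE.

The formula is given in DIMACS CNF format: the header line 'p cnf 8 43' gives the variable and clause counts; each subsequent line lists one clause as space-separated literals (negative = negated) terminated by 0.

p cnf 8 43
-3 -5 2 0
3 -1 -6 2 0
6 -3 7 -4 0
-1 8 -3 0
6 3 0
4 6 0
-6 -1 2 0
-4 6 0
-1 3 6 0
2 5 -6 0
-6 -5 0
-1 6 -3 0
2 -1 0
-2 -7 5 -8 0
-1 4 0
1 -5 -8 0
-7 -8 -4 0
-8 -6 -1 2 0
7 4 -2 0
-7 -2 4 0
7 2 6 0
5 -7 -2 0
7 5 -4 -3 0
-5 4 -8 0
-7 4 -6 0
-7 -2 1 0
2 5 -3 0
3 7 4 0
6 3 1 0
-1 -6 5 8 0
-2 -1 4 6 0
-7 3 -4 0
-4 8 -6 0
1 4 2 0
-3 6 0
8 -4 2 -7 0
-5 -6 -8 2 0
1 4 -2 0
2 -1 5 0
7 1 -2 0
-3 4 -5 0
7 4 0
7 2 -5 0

x1: True,  x2: True,  x3: False,  x4: True,  x5: False,  x6: True,  x7: False,  x8: True

Suppose x6 = True.
(¬x5) alone gives x5 = False.
(x2) alone gives x2 = True.
(¬x7) alone gives x7 = False.
(x4) alone gives x4 = True.
(¬x3) alone gives x3 = False.
(x8) alone gives x8 = True.
(x1) alone gives x1 = True.
All clauses are satisfied.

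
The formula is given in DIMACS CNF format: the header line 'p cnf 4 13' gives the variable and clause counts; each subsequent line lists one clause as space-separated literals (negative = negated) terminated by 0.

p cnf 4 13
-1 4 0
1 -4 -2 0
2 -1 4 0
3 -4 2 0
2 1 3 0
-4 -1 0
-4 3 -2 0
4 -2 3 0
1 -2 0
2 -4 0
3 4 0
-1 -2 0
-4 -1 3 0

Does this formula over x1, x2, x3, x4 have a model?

Yes

Branch on x1: set x1 = False.
From the singleton clause (¬x2), x2 = False.
From the singleton clause (x3), x3 = True.
From the singleton clause (¬x4), x4 = False.
All clauses are satisfied.
A satisfying assignment: x1: False,  x2: False,  x3: True,  x4: False.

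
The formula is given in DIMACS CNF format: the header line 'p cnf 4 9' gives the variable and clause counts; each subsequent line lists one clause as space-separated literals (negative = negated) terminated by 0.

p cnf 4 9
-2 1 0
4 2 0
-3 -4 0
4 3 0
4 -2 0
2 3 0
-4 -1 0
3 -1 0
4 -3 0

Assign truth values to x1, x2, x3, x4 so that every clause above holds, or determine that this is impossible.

Case x2 = False:
From the singleton clause (x4), x4 = True.
From the singleton clause (¬x3), x3 = False.
Now (x3) is unsatisfied and unit — conflict.
Undo x2 and try x2 = True.
From the singleton clause (x1), x1 = True.
From the singleton clause (x4), x4 = True.
Now (¬x4) is unsatisfied and unit — conflict.
Neither x2 = True nor x2 = False works.

UNSATISFIABLE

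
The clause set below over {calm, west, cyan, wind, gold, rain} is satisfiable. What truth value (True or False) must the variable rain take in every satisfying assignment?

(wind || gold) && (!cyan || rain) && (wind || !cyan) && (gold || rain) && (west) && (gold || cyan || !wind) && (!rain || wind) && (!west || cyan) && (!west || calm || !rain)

True

Suppose rain = false.
From the singleton clause (!cyan), cyan = false.
From the singleton clause (gold), gold = true.
From the singleton clause (west), west = true.
But (!west) is also a unit clause — contradiction.
So every satisfying assignment has rain = True.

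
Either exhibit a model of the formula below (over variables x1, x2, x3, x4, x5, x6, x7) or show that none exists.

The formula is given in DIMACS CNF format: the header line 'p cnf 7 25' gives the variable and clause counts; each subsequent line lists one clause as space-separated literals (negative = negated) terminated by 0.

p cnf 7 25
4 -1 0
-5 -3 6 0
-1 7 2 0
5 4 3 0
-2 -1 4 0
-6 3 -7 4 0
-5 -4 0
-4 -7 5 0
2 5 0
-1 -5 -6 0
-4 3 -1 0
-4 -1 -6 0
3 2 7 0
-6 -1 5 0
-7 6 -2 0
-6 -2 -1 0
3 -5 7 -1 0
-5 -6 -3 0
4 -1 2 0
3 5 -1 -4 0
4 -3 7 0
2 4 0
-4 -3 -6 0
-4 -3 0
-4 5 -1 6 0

x1 ↦ False, x2 ↦ True, x3 ↦ False, x4 ↦ True, x5 ↦ False, x6 ↦ True, x7 ↦ False

Branch on x4: set x4 = True.
The clause (¬x5) is unit, so x5 = False.
The clause (¬x7) is unit, so x7 = False.
The clause (x2) is unit, so x2 = True.
The clause (¬x3) is unit, so x3 = False.
The clause (¬x1) is unit, so x1 = False.
No clause remains; x6 is free.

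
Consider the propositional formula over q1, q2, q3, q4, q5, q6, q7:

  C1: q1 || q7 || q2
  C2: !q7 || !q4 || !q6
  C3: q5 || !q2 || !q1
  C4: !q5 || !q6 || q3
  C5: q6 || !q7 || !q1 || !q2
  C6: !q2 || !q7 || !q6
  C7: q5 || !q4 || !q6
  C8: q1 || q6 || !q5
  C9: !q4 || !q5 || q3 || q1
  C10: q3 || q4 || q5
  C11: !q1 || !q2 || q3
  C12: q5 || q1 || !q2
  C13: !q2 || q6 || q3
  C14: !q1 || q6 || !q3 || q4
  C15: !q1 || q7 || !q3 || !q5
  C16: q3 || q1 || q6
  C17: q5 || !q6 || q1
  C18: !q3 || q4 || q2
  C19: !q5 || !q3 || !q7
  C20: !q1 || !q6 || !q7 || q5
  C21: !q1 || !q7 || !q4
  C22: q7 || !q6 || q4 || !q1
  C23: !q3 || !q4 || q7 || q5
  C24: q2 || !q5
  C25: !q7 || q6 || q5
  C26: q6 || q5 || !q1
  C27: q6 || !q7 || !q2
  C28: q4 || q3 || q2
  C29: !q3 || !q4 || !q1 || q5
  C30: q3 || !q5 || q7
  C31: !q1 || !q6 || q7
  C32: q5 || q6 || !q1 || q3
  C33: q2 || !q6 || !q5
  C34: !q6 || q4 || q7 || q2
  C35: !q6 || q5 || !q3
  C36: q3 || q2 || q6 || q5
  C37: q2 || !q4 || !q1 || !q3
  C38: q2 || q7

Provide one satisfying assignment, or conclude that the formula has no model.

Suppose q2 = true.
Suppose q5 = true.
Suppose q6 = true.
The clause (q3) is unit, so q3 = true.
The clause (!q7) is unit, so q7 = false.
The clause (!q1) is unit, so q1 = false.
Every clause is now satisfied; q4 is unconstrained.

q1=false; q2=true; q3=true; q4=true; q5=true; q6=true; q7=false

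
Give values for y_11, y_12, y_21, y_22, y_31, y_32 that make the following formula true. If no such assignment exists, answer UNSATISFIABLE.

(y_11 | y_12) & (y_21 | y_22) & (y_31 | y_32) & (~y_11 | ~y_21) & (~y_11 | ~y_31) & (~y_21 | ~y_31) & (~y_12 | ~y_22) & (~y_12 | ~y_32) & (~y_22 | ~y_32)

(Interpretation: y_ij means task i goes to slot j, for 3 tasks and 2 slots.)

UNSATISFIABLE

Try y_11 = 1.
(~y_21) alone gives y_21 = 0.
(y_22) alone gives y_22 = 1.
(~y_31) alone gives y_31 = 0.
(y_32) alone gives y_32 = 1.
That conflicts with the unit clause (~y_32).
Undo y_11 and try y_11 = 0.
(y_12) alone gives y_12 = 1.
(~y_22) alone gives y_22 = 0.
(y_21) alone gives y_21 = 1.
(~y_31) alone gives y_31 = 0.
(y_32) alone gives y_32 = 1.
That conflicts with the unit clause (~y_32).
Either choice for y_11 ends in contradiction.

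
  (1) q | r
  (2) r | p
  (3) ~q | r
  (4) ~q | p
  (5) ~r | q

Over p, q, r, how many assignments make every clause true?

1

There are 2^3 = 8 truth assignments over (p, q, r).
Check each against the 5 clauses (columns in the order p, q, r):
  F F F  ✗ fails (q | r)
  F F T  ✗ fails (~r | q)
  F T F  ✗ fails (r | p)
  F T T  ✗ fails (~q | p)
  T F F  ✗ fails (q | r)
  T F T  ✗ fails (~r | q)
  T T F  ✗ fails (~q | r)
  T T T  ✓ satisfies all
1 of the 8 rows is a model.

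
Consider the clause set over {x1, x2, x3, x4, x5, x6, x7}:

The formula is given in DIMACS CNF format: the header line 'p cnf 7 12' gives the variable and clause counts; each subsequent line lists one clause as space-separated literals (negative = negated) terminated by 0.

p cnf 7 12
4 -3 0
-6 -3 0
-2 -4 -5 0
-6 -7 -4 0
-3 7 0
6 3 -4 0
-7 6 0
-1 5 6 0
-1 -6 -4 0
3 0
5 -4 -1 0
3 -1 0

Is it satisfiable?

From the singleton clause (x3), x3 = True.
From the singleton clause (x4), x4 = True.
From the singleton clause (¬x6), x6 = False.
From the singleton clause (x7), x7 = True.
Now (¬x7) is unsatisfied and unit — conflict.
No assignment satisfies every clause.

Unsatisfiable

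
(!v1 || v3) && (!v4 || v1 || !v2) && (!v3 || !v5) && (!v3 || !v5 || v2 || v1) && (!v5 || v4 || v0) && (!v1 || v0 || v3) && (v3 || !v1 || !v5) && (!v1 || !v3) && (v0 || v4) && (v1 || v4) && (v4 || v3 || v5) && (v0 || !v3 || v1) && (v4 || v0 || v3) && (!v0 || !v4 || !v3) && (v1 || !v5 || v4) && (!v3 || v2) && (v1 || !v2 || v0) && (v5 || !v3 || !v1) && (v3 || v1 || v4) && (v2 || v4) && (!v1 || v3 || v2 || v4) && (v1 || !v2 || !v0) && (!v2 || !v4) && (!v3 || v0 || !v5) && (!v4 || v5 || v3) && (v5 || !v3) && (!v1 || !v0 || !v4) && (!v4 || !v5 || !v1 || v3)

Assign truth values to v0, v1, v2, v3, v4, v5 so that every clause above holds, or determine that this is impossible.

v0 ↦ true,  v1 ↦ false,  v2 ↦ false,  v3 ↦ false,  v4 ↦ true,  v5 ↦ true

Try v1 = false.
From the singleton clause (v4), v4 = true.
From the singleton clause (!v2), v2 = false.
From the singleton clause (!v3), v3 = false.
From the singleton clause (v5), v5 = true.
Every clause is now satisfied; v0 is unconstrained.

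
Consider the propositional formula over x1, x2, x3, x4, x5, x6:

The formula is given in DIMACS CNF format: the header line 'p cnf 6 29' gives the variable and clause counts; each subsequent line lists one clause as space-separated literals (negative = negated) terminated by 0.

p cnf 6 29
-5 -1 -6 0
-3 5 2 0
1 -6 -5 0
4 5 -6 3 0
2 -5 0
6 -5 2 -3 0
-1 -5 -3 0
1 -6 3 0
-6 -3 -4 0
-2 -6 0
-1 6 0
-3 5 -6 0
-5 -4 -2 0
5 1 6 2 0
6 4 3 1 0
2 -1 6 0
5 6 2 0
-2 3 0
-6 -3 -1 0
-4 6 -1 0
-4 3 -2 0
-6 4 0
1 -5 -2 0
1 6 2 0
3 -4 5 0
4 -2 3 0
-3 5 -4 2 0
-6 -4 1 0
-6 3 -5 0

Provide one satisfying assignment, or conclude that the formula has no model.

Branch on x2: set x2 = True.
Unit clause (¬x6) forces x6 = False.
Unit clause (¬x1) forces x1 = False.
Unit clause (x3) forces x3 = True.
Unit clause (¬x5) forces x5 = False.
No clause remains; x4 is free.

x1=False, x2=True, x3=True, x4=False, x5=False, x6=False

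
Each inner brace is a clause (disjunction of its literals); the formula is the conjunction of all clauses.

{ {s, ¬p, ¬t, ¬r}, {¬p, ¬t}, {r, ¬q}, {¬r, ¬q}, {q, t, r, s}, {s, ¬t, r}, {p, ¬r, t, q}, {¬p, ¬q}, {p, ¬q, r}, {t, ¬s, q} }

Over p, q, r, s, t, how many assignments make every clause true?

There are 2^5 = 32 truth assignments over (p, q, r, s, t).
Split on p. With p = True, the clauses containing p are satisfied and ¬p drops from the rest; 1 of the 2^4 = 16 assignments to the other variables satisfy what remains.
With p = False, by the same count on the reduced clause set, 3 assignments work.
Total: 1 + 3 = 4.

4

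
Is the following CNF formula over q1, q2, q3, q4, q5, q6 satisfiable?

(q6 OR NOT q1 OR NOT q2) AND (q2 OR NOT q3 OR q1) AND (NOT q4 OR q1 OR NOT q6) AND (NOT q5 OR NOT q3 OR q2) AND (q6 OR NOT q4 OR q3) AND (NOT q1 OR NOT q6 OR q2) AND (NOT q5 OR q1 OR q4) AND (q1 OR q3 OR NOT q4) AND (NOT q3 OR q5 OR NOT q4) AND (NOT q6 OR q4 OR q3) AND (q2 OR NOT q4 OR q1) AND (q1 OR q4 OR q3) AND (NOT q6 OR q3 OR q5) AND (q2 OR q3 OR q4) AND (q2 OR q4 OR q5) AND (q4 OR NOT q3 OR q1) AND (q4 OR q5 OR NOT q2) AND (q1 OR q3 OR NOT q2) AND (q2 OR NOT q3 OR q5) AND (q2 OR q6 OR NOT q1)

Branch on q6: set q6 = true.
Branch on q4: set q4 = true.
Unit clause (q1) forces q1 = true.
Unit clause (q2) forces q2 = true.
Branch on q3: set q3 = false.
Unit clause (q5) forces q5 = true.
All clauses are satisfied.
A satisfying assignment: q1 ↦ true; q2 ↦ true; q3 ↦ false; q4 ↦ true; q5 ↦ true; q6 ↦ true.

Yes, satisfiable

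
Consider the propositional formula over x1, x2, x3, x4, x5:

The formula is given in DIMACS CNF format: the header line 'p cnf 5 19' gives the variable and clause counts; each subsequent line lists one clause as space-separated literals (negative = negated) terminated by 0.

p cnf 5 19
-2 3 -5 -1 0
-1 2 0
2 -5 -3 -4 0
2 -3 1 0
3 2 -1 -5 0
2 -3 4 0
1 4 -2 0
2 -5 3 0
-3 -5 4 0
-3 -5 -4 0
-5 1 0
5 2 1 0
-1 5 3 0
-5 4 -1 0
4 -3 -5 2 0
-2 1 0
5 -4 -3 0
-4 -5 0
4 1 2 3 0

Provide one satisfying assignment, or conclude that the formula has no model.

x1 ↦ True, x2 ↦ True, x3 ↦ True, x4 ↦ False, x5 ↦ False

Suppose x1 = True.
Unit clause (x2) forces x2 = True.
Suppose x3 = True.
Suppose x5 = False.
Unit clause (¬x4) forces x4 = False.
All clauses are satisfied.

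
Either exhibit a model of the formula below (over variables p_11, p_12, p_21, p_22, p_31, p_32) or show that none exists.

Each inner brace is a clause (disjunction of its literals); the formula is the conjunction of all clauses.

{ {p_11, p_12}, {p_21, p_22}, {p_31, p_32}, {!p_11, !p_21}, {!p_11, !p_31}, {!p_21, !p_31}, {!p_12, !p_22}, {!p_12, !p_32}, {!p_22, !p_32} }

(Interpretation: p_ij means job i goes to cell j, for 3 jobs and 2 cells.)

UNSATISFIABLE

Suppose p_11 = true.
From the singleton clause (!p_21), p_21 = false.
From the singleton clause (p_22), p_22 = true.
From the singleton clause (!p_31), p_31 = false.
From the singleton clause (p_32), p_32 = true.
That conflicts with the unit clause (!p_32).
Undo p_11 and try p_11 = false.
From the singleton clause (p_12), p_12 = true.
From the singleton clause (!p_22), p_22 = false.
From the singleton clause (p_21), p_21 = true.
From the singleton clause (!p_31), p_31 = false.
From the singleton clause (p_32), p_32 = true.
That conflicts with the unit clause (!p_32).
Neither p_11 = true nor p_11 = false works.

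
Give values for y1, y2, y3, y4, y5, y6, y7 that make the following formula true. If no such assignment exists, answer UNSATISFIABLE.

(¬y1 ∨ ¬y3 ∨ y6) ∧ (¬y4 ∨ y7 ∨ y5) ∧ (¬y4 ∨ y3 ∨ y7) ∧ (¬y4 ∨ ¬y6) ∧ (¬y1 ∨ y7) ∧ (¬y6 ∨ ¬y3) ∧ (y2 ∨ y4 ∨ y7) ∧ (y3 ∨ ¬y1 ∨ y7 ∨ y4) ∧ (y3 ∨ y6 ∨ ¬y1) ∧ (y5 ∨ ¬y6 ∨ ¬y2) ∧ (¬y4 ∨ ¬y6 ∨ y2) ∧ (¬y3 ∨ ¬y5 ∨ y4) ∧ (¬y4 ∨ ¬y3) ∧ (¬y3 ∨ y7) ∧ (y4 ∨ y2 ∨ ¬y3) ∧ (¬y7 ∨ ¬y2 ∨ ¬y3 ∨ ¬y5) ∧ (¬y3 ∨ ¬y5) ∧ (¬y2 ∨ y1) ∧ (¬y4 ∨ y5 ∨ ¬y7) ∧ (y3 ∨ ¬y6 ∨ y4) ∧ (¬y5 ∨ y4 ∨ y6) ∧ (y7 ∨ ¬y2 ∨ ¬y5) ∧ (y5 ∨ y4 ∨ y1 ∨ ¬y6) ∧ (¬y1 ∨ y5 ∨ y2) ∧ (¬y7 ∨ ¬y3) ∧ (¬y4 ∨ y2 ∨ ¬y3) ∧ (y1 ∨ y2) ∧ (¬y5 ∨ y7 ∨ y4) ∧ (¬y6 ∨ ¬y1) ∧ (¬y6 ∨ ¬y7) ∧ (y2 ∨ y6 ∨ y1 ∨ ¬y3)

Branch on y4: set y4 = False.
Branch on y1: set y1 = False.
From the singleton clause (¬y2), y2 = False.
Now (y2) is unsatisfied and unit — conflict.
Backtrack on y1: now try y1 = True.
From the singleton clause (y7), y7 = True.
From the singleton clause (¬y3), y3 = False.
From the singleton clause (y6), y6 = True.
Now (¬y6) is unsatisfied and unit — conflict.
Either choice for y1 ends in contradiction.
Backtrack on y4: now try y4 = True.
From the singleton clause (¬y6), y6 = False.
From the singleton clause (¬y3), y3 = False.
From the singleton clause (y7), y7 = True.
From the singleton clause (¬y1), y1 = False.
From the singleton clause (¬y2), y2 = False.
Now (y2) is unsatisfied and unit — conflict.
Either choice for y4 ends in contradiction.

UNSATISFIABLE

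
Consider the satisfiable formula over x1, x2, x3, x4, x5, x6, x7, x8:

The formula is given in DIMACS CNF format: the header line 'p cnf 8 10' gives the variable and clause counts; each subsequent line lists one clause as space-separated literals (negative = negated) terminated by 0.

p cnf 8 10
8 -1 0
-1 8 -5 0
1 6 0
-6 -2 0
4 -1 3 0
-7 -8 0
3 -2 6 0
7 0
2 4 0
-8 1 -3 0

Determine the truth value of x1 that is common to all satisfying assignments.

Suppose x1 = True.
From the singleton clause (x8), x8 = True.
From the singleton clause (¬x7), x7 = False.
That conflicts with the unit clause (x7).
So every satisfying assignment has x1 = False.

False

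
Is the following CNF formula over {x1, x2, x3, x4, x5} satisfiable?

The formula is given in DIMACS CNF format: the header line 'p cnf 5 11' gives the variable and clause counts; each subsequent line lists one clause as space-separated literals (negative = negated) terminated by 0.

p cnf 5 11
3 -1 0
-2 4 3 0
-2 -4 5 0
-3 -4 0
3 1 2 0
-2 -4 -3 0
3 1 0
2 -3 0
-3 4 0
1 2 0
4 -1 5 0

Branch on x3: set x3 = True.
Unit clause (¬x4) forces x4 = False.
Now (x4) is unsatisfied and unit — conflict.
Undo x3 and try x3 = False.
Unit clause (¬x1) forces x1 = False.
Now (x1) is unsatisfied and unit — conflict.
Both values of x3 lead to a conflict.
No assignment satisfies every clause.

Unsatisfiable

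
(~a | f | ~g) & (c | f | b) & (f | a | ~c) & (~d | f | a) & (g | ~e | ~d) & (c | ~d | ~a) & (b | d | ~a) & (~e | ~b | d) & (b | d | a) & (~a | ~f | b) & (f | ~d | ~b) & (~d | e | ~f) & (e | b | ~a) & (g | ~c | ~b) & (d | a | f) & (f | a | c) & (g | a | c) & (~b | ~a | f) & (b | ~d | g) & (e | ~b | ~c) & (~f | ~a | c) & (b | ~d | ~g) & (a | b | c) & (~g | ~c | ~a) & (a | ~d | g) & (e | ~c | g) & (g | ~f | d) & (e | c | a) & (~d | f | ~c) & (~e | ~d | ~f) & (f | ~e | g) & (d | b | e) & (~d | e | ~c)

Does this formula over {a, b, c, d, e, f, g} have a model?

Branch on a: set a = 0.
Branch on f: set f = 1.
Branch on b: set b = 1.
Branch on e: set e = 0.
Unit clause (~d) forces d = 0.
Unit clause (~c) forces c = 0.
But (c) is also a unit clause — contradiction.
Backtrack on e: now try e = 1.
Unit clause (d) forces d = 1.
But (~d) is also a unit clause — contradiction.
Both values of e lead to a conflict.
Backtrack on b: now try b = 0.
Unit clause (d) forces d = 1.
Unit clause (e) forces e = 1.
But (~e) is also a unit clause — contradiction.
Both values of b lead to a conflict.
Backtrack on f: now try f = 0.
Unit clause (~c) forces c = 0.
But (c) is also a unit clause — contradiction.
Both values of f lead to a conflict.
Backtrack on a: now try a = 1.
Branch on f: set f = 1.
Unit clause (b) forces b = 1.
Unit clause (c) forces c = 1.
Unit clause (g) forces g = 1.
But (~g) is also a unit clause — contradiction.
Backtrack on f: now try f = 0.
Unit clause (~g) forces g = 0.
Unit clause (~b) forces b = 0.
Unit clause (c) forces c = 1.
Unit clause (d) forces d = 1.
But (~d) is also a unit clause — contradiction.
Both values of f lead to a conflict.
Both values of a lead to a conflict.
No assignment satisfies every clause.

No, unsatisfiable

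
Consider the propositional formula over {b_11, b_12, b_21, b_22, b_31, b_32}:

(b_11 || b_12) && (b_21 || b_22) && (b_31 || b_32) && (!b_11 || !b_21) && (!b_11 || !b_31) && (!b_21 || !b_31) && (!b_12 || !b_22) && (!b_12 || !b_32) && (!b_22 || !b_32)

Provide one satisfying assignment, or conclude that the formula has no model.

UNSATISFIABLE

Case b_11 = true:
From the singleton clause (!b_21), b_21 = false.
From the singleton clause (b_22), b_22 = true.
From the singleton clause (!b_31), b_31 = false.
From the singleton clause (b_32), b_32 = true.
But (!b_32) is also a unit clause — contradiction.
That branch fails; take b_11 = false instead.
From the singleton clause (b_12), b_12 = true.
From the singleton clause (!b_22), b_22 = false.
From the singleton clause (b_21), b_21 = true.
From the singleton clause (!b_31), b_31 = false.
From the singleton clause (b_32), b_32 = true.
But (!b_32) is also a unit clause — contradiction.
Neither b_11 = true nor b_11 = false works.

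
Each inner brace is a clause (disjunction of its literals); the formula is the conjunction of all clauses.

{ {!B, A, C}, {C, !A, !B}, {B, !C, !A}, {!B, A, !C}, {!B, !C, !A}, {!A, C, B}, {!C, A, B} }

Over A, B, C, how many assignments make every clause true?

1

There are 2^3 = 8 truth assignments over (A, B, C).
Check each against the 7 clauses (columns in the order A, B, C):
  F F F  ✓ satisfies all
  F F T  ✗ fails (!C || A || B)
  F T F  ✗ fails (!B || A || C)
  F T T  ✗ fails (!B || A || !C)
  T F F  ✗ fails (!A || C || B)
  T F T  ✗ fails (B || !C || !A)
  T T F  ✗ fails (C || !A || !B)
  T T T  ✗ fails (!B || !C || !A)
1 of the 8 rows is a model.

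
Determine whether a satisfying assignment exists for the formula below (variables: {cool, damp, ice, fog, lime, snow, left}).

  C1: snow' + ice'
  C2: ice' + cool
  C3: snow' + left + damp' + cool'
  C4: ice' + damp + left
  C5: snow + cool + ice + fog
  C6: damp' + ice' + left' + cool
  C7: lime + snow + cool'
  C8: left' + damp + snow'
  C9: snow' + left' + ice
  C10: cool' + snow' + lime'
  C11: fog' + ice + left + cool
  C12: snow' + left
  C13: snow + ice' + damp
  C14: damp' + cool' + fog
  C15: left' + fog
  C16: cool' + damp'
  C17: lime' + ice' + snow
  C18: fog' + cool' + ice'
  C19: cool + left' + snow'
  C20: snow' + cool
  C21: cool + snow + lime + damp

Satisfiable

Branch on snow: set snow = 0.
Branch on ice: set ice = 0.
Branch on cool: set cool = 0.
From the singleton clause (fog), fog = 1.
From the singleton clause (left), left = 1.
Branch on lime: set lime = 0.
From the singleton clause (damp), damp = 1.
All clauses are satisfied.
A satisfying assignment: cool: 0; damp: 1; ice: 0; fog: 1; lime: 0; snow: 0; left: 1.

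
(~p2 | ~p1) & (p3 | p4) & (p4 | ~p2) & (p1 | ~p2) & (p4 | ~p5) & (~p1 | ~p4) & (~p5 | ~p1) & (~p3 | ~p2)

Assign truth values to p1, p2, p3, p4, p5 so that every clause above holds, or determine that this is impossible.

Case p2 = 0:
Case p3 = 1:
Case p4 = 1:
Unit clause (~p1) forces p1 = 0.
No clause remains; p5 is free.

p1: 0,  p2: 0,  p3: 1,  p4: 1,  p5: 0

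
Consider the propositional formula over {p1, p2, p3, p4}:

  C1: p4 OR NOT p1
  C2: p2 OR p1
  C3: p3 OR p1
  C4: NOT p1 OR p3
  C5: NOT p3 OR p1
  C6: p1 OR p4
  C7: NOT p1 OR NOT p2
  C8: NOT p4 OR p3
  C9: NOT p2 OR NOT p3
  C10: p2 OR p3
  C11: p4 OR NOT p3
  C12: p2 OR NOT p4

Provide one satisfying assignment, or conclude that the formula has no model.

UNSATISFIABLE

Branch on p4: set p4 = true.
Unit clause (p3) forces p3 = true.
Unit clause (p1) forces p1 = true.
Unit clause (NOT p2) forces p2 = false.
But (p2) is also a unit clause — contradiction.
Undo p4 and try p4 = false.
Unit clause (NOT p1) forces p1 = false.
But (p1) is also a unit clause — contradiction.
Both values of p4 lead to a conflict.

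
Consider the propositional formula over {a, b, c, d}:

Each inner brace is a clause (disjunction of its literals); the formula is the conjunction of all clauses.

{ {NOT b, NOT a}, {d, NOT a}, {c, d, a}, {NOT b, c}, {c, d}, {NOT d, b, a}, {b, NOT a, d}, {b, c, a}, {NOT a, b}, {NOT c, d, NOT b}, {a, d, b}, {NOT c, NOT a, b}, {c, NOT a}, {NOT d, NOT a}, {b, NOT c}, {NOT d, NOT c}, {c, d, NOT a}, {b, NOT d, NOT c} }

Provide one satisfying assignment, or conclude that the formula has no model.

Branch on b: set b = false.
From the singleton clause (NOT a), a = false.
From the singleton clause (NOT d), d = false.
That conflicts with the unit clause (d).
Backtrack on b: now try b = true.
From the singleton clause (NOT a), a = false.
From the singleton clause (c), c = true.
From the singleton clause (d), d = true.
That conflicts with the unit clause (NOT d).
Both values of b lead to a conflict.

UNSATISFIABLE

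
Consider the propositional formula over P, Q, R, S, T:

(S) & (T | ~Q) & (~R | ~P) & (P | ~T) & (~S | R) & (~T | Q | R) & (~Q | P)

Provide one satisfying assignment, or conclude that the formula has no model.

The clause (S) is unit, so S = 1.
The clause (R) is unit, so R = 1.
The clause (~P) is unit, so P = 0.
The clause (~T) is unit, so T = 0.
The clause (~Q) is unit, so Q = 0.
This assignment satisfies each clause.

P=0, Q=0, R=1, S=1, T=0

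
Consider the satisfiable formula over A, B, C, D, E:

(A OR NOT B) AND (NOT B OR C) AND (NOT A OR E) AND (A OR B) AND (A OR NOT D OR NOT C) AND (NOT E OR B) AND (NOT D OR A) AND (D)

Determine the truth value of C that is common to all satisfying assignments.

Suppose C = false.
(NOT B) alone gives B = false.
(A) alone gives A = true.
(E) alone gives E = true.
Now (NOT E) is unsatisfied and unit — conflict.
So every satisfying assignment has C = True.

True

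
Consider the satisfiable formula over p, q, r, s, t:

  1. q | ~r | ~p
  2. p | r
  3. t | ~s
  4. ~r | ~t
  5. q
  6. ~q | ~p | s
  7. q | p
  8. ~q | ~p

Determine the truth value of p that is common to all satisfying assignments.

Suppose p = 1.
(q) alone gives q = 1.
That conflicts with the unit clause (~q).
So every satisfying assignment has p = False.

False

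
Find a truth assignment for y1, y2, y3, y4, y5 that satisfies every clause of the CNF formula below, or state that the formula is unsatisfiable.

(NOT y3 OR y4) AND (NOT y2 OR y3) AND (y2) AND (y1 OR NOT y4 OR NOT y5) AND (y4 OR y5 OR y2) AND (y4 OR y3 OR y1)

(y2) alone gives y2 = true.
(y3) alone gives y3 = true.
(y4) alone gives y4 = true.
Case y1 = false:
(NOT y5) alone gives y5 = false.
This assignment satisfies each clause.

y1=false,  y2=true,  y3=true,  y4=true,  y5=false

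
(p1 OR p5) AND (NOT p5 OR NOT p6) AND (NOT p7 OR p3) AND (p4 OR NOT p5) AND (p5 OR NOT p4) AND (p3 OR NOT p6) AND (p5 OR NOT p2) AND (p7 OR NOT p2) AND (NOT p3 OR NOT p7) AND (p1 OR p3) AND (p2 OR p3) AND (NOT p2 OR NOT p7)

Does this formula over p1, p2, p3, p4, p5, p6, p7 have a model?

Yes, satisfiable

Suppose p1 = true.
Suppose p5 = true.
(NOT p6) alone gives p6 = false.
(p4) alone gives p4 = true.
Suppose p7 = false.
(NOT p2) alone gives p2 = false.
(p3) alone gives p3 = true.
All clauses are satisfied.
A satisfying assignment: p1: true, p2: false, p3: true, p4: true, p5: true, p6: false, p7: false.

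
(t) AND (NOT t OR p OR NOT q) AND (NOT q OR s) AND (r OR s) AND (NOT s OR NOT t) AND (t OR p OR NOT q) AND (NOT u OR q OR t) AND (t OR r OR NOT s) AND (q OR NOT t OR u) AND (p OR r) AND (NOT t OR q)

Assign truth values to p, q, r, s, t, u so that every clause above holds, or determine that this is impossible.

UNSATISFIABLE

The clause (t) is unit, so t = true.
The clause (NOT s) is unit, so s = false.
The clause (NOT q) is unit, so q = false.
Now (q) is unsatisfied and unit — conflict.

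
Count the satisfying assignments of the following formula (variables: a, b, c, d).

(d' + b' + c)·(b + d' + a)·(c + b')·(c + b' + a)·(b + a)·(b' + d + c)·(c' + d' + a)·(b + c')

5

There are 2^4 = 16 truth assignments over (a, b, c, d).
Split on a. With a = 1, the clauses containing a are satisfied and a' drops from the rest; 4 of the 2^3 = 8 assignments to the other variables satisfy what remains.
With a = 0, by the same count on the reduced clause set, 1 assignment works.
(One model: a=F, b=T, c=T, d=F.)
Total: 4 + 1 = 5.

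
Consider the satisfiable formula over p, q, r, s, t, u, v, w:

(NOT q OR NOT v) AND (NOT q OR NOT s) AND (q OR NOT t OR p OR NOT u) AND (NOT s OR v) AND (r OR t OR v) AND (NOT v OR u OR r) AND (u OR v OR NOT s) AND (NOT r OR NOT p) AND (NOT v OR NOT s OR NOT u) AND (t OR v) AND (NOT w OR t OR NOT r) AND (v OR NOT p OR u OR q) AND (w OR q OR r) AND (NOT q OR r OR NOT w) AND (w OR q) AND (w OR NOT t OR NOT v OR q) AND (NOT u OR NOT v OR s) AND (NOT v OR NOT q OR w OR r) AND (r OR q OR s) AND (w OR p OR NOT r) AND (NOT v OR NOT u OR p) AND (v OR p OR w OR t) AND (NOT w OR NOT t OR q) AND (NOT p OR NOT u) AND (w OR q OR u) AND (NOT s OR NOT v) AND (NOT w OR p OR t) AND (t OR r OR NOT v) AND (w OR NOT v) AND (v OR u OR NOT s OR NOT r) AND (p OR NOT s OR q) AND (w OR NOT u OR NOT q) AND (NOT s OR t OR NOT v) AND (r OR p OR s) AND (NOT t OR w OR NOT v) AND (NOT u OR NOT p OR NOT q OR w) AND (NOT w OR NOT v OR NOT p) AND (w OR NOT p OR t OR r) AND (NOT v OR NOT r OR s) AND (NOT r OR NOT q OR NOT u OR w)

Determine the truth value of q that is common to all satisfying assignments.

Suppose q = false.
Unit clause (w) forces w = true.
Unit clause (NOT t) forces t = false.
Unit clause (v) forces v = true.
Unit clause (NOT r) forces r = false.
Now (r) is unsatisfied and unit — conflict.
So every satisfying assignment has q = True.

True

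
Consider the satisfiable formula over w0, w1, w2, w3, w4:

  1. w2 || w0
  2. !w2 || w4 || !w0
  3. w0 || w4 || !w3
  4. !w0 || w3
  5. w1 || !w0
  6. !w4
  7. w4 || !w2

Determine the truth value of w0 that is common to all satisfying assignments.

True

Suppose w0 = false.
The clause (w2) is unit, so w2 = true.
The clause (!w4) is unit, so w4 = false.
Now (w4) is unsatisfied and unit — conflict.
So every satisfying assignment has w0 = True.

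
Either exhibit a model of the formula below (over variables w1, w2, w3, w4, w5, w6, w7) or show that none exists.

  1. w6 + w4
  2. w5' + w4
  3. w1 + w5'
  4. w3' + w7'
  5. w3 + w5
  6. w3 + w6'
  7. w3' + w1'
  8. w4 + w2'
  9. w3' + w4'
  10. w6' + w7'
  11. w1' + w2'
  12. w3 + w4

w1=0,  w2=0,  w3=1,  w4=0,  w5=0,  w6=1,  w7=0

Suppose w6 = 1.
Unit clause (w3) forces w3 = 1.
Unit clause (w7') forces w7 = 0.
Unit clause (w1') forces w1 = 0.
Unit clause (w5') forces w5 = 0.
Unit clause (w4') forces w4 = 0.
Unit clause (w2') forces w2 = 0.
This assignment satisfies each clause.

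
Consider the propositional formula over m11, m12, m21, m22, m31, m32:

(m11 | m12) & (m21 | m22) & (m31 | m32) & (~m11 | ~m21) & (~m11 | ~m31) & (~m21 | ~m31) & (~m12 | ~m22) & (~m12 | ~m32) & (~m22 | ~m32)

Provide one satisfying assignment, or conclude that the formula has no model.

UNSATISFIABLE

Case m11 = 1:
From the singleton clause (~m21), m21 = 0.
From the singleton clause (m22), m22 = 1.
From the singleton clause (~m31), m31 = 0.
From the singleton clause (m32), m32 = 1.
Now (~m32) is unsatisfied and unit — conflict.
That branch fails; take m11 = 0 instead.
From the singleton clause (m12), m12 = 1.
From the singleton clause (~m22), m22 = 0.
From the singleton clause (m21), m21 = 1.
From the singleton clause (~m31), m31 = 0.
From the singleton clause (m32), m32 = 1.
Now (~m32) is unsatisfied and unit — conflict.
Neither m11 = 1 nor m11 = 0 works.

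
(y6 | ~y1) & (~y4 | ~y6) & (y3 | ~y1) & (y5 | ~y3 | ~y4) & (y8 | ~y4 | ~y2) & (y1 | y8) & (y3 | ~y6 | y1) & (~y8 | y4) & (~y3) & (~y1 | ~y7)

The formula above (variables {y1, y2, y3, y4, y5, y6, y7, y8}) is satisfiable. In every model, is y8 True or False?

True

Suppose y8 = 0.
From the singleton clause (y1), y1 = 1.
From the singleton clause (y6), y6 = 1.
From the singleton clause (~y4), y4 = 0.
From the singleton clause (y3), y3 = 1.
But (~y3) is also a unit clause — contradiction.
So every satisfying assignment has y8 = True.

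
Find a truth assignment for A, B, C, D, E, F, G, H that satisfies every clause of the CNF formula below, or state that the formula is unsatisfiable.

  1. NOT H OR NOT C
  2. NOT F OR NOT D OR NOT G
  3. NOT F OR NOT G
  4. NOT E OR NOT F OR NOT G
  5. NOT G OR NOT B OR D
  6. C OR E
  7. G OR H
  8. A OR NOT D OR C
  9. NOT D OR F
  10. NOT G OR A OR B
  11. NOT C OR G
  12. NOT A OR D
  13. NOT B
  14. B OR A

From the singleton clause (NOT B), B = false.
From the singleton clause (A), A = true.
From the singleton clause (D), D = true.
From the singleton clause (F), F = true.
From the singleton clause (NOT G), G = false.
From the singleton clause (H), H = true.
From the singleton clause (NOT C), C = false.
From the singleton clause (E), E = true.
Every clause now holds.

A ↦ true,  B ↦ false,  C ↦ false,  D ↦ true,  E ↦ true,  F ↦ true,  G ↦ false,  H ↦ true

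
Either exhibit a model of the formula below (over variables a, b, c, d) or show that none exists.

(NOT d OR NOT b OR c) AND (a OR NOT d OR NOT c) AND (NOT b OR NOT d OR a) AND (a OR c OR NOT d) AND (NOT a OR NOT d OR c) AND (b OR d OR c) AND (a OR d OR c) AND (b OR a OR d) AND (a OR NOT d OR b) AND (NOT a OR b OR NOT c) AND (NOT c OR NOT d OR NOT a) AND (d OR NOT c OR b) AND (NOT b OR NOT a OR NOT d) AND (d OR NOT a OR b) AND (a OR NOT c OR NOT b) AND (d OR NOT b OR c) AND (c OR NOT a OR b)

a=true, b=true, c=true, d=false

Try d = false.
Try b = true.
From the singleton clause (c), c = true.
From the singleton clause (a), a = true.
This assignment satisfies each clause.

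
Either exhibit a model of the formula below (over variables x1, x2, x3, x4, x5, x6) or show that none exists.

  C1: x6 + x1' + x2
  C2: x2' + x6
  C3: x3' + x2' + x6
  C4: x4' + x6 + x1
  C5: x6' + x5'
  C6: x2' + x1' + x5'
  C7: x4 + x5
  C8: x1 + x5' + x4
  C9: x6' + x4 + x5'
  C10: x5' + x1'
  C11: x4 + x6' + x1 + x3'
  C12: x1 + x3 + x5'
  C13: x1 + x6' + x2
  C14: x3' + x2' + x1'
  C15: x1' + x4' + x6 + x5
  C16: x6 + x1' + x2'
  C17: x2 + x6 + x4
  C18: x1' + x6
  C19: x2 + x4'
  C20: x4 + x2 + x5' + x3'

x1: 0, x2: 1, x3: 1, x4: 1, x5: 0, x6: 1

Case x2 = 1:
From the singleton clause (x6), x6 = 1.
From the singleton clause (x5'), x5 = 0.
From the singleton clause (x4), x4 = 1.
Case x3 = 1:
From the singleton clause (x1'), x1 = 0.
All clauses are satisfied.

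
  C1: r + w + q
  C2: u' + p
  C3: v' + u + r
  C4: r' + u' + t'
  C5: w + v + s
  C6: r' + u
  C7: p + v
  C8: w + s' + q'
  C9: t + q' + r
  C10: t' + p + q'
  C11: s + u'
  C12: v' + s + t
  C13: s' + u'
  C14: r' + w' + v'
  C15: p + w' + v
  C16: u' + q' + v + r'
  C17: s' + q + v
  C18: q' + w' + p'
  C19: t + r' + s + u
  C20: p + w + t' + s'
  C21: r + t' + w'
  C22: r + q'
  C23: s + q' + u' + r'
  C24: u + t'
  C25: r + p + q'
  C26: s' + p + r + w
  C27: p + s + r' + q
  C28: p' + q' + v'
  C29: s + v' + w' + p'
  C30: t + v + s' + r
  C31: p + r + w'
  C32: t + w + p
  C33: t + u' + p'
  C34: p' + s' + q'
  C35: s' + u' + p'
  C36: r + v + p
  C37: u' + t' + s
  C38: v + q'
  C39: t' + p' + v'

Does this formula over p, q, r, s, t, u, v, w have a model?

Yes, satisfiable

Try u = 0.
From the singleton clause (r'), r = 0.
From the singleton clause (v'), v = 0.
From the singleton clause (p), p = 1.
From the singleton clause (q'), q = 0.
From the singleton clause (w), w = 1.
From the singleton clause (s'), s = 0.
From the singleton clause (t'), t = 0.
All clauses are satisfied.
A satisfying assignment: p: 1, q: 0, r: 0, s: 0, t: 0, u: 0, v: 0, w: 1.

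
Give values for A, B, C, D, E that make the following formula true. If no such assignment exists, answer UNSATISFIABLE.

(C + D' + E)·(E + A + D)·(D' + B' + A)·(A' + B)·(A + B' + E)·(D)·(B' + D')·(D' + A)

UNSATISFIABLE

Unit clause (D) forces D = 1.
Unit clause (B') forces B = 0.
Unit clause (A') forces A = 0.
But (A) is also a unit clause — contradiction.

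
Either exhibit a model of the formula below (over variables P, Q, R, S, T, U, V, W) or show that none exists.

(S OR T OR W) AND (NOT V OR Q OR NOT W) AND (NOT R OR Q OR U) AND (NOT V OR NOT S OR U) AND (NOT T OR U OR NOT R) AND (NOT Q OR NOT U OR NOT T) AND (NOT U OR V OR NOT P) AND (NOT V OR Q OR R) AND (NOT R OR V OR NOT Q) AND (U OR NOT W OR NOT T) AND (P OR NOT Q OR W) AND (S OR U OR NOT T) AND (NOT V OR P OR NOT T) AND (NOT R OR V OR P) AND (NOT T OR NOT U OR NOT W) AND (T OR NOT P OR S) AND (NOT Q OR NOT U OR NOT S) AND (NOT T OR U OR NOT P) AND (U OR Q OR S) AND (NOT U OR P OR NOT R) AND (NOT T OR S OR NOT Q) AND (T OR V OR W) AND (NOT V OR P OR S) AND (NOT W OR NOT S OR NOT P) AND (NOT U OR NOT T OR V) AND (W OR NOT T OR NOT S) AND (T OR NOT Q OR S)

P: false,  Q: false,  R: false,  S: true,  T: false,  U: true,  V: false,  W: true

Try S = true.
Try V = false.
Try U = true.
Unit clause (NOT P) forces P = false.
Unit clause (NOT R) forces R = false.
Unit clause (NOT Q) forces Q = false.
Unit clause (NOT T) forces T = false.
Unit clause (W) forces W = true.
All clauses are satisfied.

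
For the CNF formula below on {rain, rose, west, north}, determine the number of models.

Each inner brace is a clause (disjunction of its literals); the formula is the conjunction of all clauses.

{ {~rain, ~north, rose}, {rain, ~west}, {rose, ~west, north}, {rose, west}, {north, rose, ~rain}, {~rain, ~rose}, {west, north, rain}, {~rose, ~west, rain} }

There are 2^4 = 16 truth assignments over (rain, rose, west, north).
Check each against the 8 clauses (columns in the order rain, rose, west, north):
  F F F F  ✗ fails (rose | west)
  F F F T  ✗ fails (rose | west)
  F F T F  ✗ fails (rain | ~west)
  F F T T  ✗ fails (rain | ~west)
  F T F F  ✗ fails (west | north | rain)
  F T F T  ✓ satisfies all
  F T T F  ✗ fails (rain | ~west)
  F T T T  ✗ fails (rain | ~west)
  T F F F  ✗ fails (rose | west)
  T F F T  ✗ fails (~rain | ~north | rose)
  T F T F  ✗ fails (rose | ~west | north)
  T F T T  ✗ fails (~rain | ~north | rose)
  T T F F  ✗ fails (~rain | ~rose)
  T T F T  ✗ fails (~rain | ~rose)
  T T T F  ✗ fails (~rain | ~rose)
  T T T T  ✗ fails (~rain | ~rose)
1 of the 16 rows is a model.

1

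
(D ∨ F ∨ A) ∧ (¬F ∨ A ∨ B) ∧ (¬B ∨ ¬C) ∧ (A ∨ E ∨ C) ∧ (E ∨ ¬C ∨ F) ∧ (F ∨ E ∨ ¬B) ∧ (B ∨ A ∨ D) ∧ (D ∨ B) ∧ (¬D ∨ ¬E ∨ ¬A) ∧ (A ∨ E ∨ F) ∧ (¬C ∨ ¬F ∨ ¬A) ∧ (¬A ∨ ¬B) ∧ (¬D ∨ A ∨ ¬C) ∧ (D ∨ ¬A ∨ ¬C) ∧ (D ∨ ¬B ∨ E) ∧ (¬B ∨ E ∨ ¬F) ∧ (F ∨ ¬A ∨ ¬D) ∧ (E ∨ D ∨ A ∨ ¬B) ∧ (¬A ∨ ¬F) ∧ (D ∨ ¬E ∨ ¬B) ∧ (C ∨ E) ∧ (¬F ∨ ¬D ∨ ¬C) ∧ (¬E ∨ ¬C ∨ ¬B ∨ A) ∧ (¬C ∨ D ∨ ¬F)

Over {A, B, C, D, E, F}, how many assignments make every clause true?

There are 2^6 = 64 truth assignments over (A, B, C, D, E, F).
Split on D. With D = True, the clauses containing D are satisfied and ¬D drops from the rest; 3 of the 2^5 = 32 assignments to the other variables satisfy what remains.
With D = False, by the same count on the reduced clause set, 0 assignments work.
Total: 3 + 0 = 3.

3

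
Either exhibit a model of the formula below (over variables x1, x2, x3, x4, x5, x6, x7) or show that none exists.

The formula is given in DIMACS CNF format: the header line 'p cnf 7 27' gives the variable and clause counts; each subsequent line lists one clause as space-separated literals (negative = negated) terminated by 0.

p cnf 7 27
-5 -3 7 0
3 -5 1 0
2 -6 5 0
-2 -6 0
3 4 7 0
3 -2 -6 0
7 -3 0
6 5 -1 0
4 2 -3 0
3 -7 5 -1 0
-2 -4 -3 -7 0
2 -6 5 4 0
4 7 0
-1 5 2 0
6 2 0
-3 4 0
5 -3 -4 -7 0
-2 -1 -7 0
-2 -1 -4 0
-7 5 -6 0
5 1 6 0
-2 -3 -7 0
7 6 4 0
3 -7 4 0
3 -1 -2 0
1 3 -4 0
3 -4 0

x1: True, x2: False, x3: True, x4: True, x5: True, x6: True, x7: True

Case x2 = False:
Unit clause (x6) forces x6 = True.
Unit clause (x5) forces x5 = True.
Case x3 = True:
Unit clause (x7) forces x7 = True.
Unit clause (x4) forces x4 = True.
All clauses hold; x1 can take either value.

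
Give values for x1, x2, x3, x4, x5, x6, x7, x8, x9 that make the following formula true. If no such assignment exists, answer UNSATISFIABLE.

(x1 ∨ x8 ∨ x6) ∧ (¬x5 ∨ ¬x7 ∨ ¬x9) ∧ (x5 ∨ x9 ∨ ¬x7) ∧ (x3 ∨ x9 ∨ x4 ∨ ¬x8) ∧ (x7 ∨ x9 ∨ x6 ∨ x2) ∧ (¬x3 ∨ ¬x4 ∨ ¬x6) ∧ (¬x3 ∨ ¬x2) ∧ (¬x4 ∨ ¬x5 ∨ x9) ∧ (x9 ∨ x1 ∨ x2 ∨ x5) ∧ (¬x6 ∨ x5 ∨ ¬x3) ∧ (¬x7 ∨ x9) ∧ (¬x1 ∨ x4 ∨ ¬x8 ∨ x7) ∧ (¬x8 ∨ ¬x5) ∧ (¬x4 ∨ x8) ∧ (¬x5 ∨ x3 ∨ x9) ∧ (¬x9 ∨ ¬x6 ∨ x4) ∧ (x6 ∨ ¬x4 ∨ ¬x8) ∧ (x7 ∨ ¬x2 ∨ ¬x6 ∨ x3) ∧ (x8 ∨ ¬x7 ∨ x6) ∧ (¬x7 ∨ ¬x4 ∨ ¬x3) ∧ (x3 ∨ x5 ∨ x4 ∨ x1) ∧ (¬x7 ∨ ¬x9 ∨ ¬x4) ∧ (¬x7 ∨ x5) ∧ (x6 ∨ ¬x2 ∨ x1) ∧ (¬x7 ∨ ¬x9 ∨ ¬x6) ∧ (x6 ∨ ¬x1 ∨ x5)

x1: False, x2: False, x3: False, x4: True, x5: False, x6: True, x7: False, x8: True, x9: True

Branch on x3: set x3 = False.
Branch on x7: set x7 = False.
Branch on x8: set x8 = True.
Unit clause (¬x5) forces x5 = False.
Branch on x9: set x9 = True.
Branch on x1: set x1 = False.
Unit clause (x4) forces x4 = True.
Unit clause (x6) forces x6 = True.
Unit clause (¬x2) forces x2 = False.
This assignment satisfies each clause.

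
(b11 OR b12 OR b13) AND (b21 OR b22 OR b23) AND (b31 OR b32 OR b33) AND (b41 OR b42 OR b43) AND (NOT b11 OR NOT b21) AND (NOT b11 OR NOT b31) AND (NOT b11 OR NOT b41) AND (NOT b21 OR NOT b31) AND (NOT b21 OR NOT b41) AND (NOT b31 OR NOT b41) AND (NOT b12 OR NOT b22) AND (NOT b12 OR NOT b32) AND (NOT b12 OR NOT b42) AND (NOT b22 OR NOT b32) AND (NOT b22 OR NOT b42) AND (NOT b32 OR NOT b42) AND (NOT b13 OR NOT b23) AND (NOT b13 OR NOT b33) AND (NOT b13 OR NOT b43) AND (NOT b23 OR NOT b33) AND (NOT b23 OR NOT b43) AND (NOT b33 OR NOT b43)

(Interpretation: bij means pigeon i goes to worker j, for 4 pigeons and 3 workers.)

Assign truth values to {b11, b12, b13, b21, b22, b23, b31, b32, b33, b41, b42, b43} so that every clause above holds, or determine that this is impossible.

Suppose b11 = false.
Suppose b12 = true.
The clause (NOT b22) is unit, so b22 = false.
The clause (NOT b32) is unit, so b32 = false.
The clause (NOT b42) is unit, so b42 = false.
Suppose b21 = true.
The clause (NOT b31) is unit, so b31 = false.
The clause (b33) is unit, so b33 = true.
The clause (NOT b41) is unit, so b41 = false.
The clause (b43) is unit, so b43 = true.
But (NOT b43) is also a unit clause — contradiction.
Backtrack on b21: now try b21 = false.
The clause (b23) is unit, so b23 = true.
The clause (NOT b13) is unit, so b13 = false.
The clause (NOT b33) is unit, so b33 = false.
The clause (b31) is unit, so b31 = true.
The clause (NOT b41) is unit, so b41 = false.
The clause (b43) is unit, so b43 = true.
But (NOT b43) is also a unit clause — contradiction.
Neither b21 = true nor b21 = false works.
Backtrack on b12: now try b12 = false.
The clause (b13) is unit, so b13 = true.
The clause (NOT b23) is unit, so b23 = false.
The clause (NOT b33) is unit, so b33 = false.
The clause (NOT b43) is unit, so b43 = false.
Suppose b21 = true.
The clause (NOT b31) is unit, so b31 = false.
The clause (b32) is unit, so b32 = true.
The clause (NOT b41) is unit, so b41 = false.
The clause (b42) is unit, so b42 = true.
But (NOT b42) is also a unit clause — contradiction.
Backtrack on b21: now try b21 = false.
The clause (b22) is unit, so b22 = true.
The clause (NOT b32) is unit, so b32 = false.
The clause (b31) is unit, so b31 = true.
The clause (NOT b41) is unit, so b41 = false.
The clause (b42) is unit, so b42 = true.
But (NOT b42) is also a unit clause — contradiction.
Neither b21 = true nor b21 = false works.
Neither b12 = true nor b12 = false works.
Backtrack on b11: now try b11 = true.
The clause (NOT b21) is unit, so b21 = false.
The clause (NOT b31) is unit, so b31 = false.
The clause (NOT b41) is unit, so b41 = false.
Suppose b22 = true.
The clause (NOT b12) is unit, so b12 = false.
The clause (NOT b32) is unit, so b32 = false.
The clause (b33) is unit, so b33 = true.
The clause (NOT b42) is unit, so b42 = false.
The clause (b43) is unit, so b43 = true.
But (NOT b43) is also a unit clause — contradiction.
Backtrack on b22: now try b22 = false.
The clause (b23) is unit, so b23 = true.
The clause (NOT b13) is unit, so b13 = false.
The clause (NOT b33) is unit, so b33 = false.
The clause (b32) is unit, so b32 = true.
The clause (NOT b12) is unit, so b12 = false.
The clause (NOT b42) is unit, so b42 = false.
The clause (b43) is unit, so b43 = true.
But (NOT b43) is also a unit clause — contradiction.
Neither b22 = true nor b22 = false works.
Neither b11 = true nor b11 = false works.

UNSATISFIABLE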